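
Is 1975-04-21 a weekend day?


Anchor: Jan 1, 1975. With p = 1975 - 1 = 1974: (p + p//4 - p//100 + p//400) mod 7 = (1974 + 493 - 19 + 4) mod 7 = 2452 mod 7 = 2 -> Wednesday (Mon=0 ... Sun=6)
Day of year: 111; offset = 110
Weekday index = (2 + 110) mod 7 = 0 -> Monday
Weekend days: Saturday, Sunday

No


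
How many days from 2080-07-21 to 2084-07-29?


From 2080-07-21 to 2084-07-29
2080-07-21: days before July = 31 + 29 + 31 + 30 + 31 + 30 = 182 (2080 is a leap year); day of year = 182 + 21 = 203
2084-07-29: days before July = 31 + 29 + 31 + 30 + 31 + 30 = 182 (2084 is a leap year); day of year = 182 + 29 = 211
Rest of 2080: 366 - 203 = 163
Full years 2081 (365), 2082 (365), 2083 (365): 1095
Total = 163 + 1095 + 211 = 1469

1469 days


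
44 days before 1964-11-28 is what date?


Start: 1964-11-28, subtract 44 days
Back 28 days from November 28 reaches October 31, 1964 -> 16 left
October 1964: 31 - 16 = 15 -> lands on October 15

Result: 1964-10-15


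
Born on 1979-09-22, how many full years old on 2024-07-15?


Birth: 1979-09-22
Reference: 2024-07-15
Year difference: 2024 - 1979 = 45
Birthday not yet reached in 2024, subtract 1

44 years old


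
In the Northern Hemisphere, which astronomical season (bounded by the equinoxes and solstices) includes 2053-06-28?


Date: June 28
Astronomical Summer (approx.; exact equinox/solstice day varies by year): June 21 to September 21
June 28 falls within the Summer window

Summer


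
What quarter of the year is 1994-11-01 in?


Month: November (month 11)
Q1: Jan-Mar, Q2: Apr-Jun, Q3: Jul-Sep, Q4: Oct-Dec

Q4


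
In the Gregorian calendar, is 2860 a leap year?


Gregorian leap year rule: divisible by 4, but not by 100, unless also by 400.
2860 is divisible by 4 but not 100 -> leap year

Yes


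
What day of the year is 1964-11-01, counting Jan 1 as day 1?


Date: November 1, 1964
Days in months 1 through 10: 305
Plus 1 days in November

Day of year: 306


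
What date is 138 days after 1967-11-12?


Start: 1967-11-12, add 138 days
November 1967 has 30 days: 30 - 12 = 18 days to November 30 -> 120 left
December 1967 has 31 days -> 89 left
January 1968 has 31 days -> 58 left
February 1968 has 29 days -> 29 left
March 1968: 29 <= 31 -> lands on March 29

Result: 1968-03-29


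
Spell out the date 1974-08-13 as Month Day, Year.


ISO 1974-08-13 parses as year=1974, month=08, day=13
Month 8 -> August

August 13, 1974


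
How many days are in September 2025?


September 2025

30 days


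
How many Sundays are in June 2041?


June 2041 has 30 days
Anchor: Jan 1, 2041. With p = 2041 - 1 = 2040: (p + p//4 - p//100 + p//400) mod 7 = (2040 + 510 - 20 + 5) mod 7 = 2535 mod 7 = 1 -> Tuesday (Mon=0 ... Sun=6)
Days before June (Jan-May): 151; June 1 index = (1 + 151) mod 7 = 5 -> Saturday
First Sunday is June 2
Sundays: 2, 9, 16, 23, 30

5 Sundays


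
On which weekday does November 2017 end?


November 2017 has 30 days
Anchor: Jan 1, 2017. With p = 2017 - 1 = 2016: (p + p//4 - p//100 + p//400) mod 7 = (2016 + 504 - 20 + 5) mod 7 = 2505 mod 7 = 6 -> Sunday (Mon=0 ... Sun=6)
Days before November (Jan-Oct): 304; November 1 index = (6 + 304) mod 7 = 2 -> Wednesday
Last day offset: 30 - 1 = 29 days
Weekday index = (2 + 29) mod 7 = 3

Thursday, November 30


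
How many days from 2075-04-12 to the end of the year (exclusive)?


Day of year: 102 of 365
Remaining = 365 - 102

263 days


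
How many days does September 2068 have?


September 2068

30 days


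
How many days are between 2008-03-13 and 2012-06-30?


From 2008-03-13 to 2012-06-30
2008-03-13: days before March = 31 + 29 = 60 (2008 is a leap year); day of year = 60 + 13 = 73
2012-06-30: days before June = 31 + 29 + 31 + 30 + 31 = 152 (2012 is a leap year); day of year = 152 + 30 = 182
Rest of 2008: 366 - 73 = 293
Full years 2009 (365), 2010 (365), 2011 (365): 1095
Total = 293 + 1095 + 182 = 1570

1570 days


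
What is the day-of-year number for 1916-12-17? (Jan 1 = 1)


Date: December 17, 1916
Days in months 1 through 11: 335
Plus 17 days in December

Day of year: 352


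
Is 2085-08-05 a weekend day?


Anchor: Jan 1, 2085. With p = 2085 - 1 = 2084: (p + p//4 - p//100 + p//400) mod 7 = (2084 + 521 - 20 + 5) mod 7 = 2590 mod 7 = 0 -> Monday (Mon=0 ... Sun=6)
Day of year: 217; offset = 216
Weekday index = (0 + 216) mod 7 = 6 -> Sunday
Weekend days: Saturday, Sunday

Yes


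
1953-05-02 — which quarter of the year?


Month: May (month 5)
Q1: Jan-Mar, Q2: Apr-Jun, Q3: Jul-Sep, Q4: Oct-Dec

Q2


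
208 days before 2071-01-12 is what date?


Start: 2071-01-12, subtract 208 days
Back 12 days from January 12 reaches December 31, 2070 -> 196 left
December 2070 has 31 days -> back to November 30, 2070 -> 165 left
November 2070 has 30 days -> back to October 31, 2070 -> 135 left
October 2070 has 31 days -> back to September 30, 2070 -> 104 left
September 2070 has 30 days -> back to August 31, 2070 -> 74 left
August 2070 has 31 days -> back to July 31, 2070 -> 43 left
July 2070 has 31 days -> back to June 30, 2070 -> 12 left
June 2070: 30 - 12 = 18 -> lands on June 18

Result: 2070-06-18


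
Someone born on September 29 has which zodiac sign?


Date: September 29
Conventional tropical zodiac dates: Libra from September 23 onward; Scorpio starts October 23
September 29 falls within the Libra range

Libra


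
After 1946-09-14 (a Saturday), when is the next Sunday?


Current: Saturday
Target: Sunday
Days ahead: 1

Next Sunday: 1946-09-15


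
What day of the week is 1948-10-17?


Date: October 17, 1948
Anchor: Jan 1, 1948. With p = 1948 - 1 = 1947: (p + p//4 - p//100 + p//400) mod 7 = (1947 + 486 - 19 + 4) mod 7 = 2418 mod 7 = 3 -> Thursday (Mon=0 ... Sun=6)
Days before October (Jan-Sep): 274; offset = 274 + 17 - 1 = 290
Weekday index = (3 + 290) mod 7 = 6

Day of the week: Sunday


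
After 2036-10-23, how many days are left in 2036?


Day of year: 297 of 366
Remaining = 366 - 297

69 days


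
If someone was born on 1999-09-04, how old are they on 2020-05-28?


Birth: 1999-09-04
Reference: 2020-05-28
Year difference: 2020 - 1999 = 21
Birthday not yet reached in 2020, subtract 1

20 years old


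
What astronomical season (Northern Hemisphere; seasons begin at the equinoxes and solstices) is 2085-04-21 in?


Date: April 21
Astronomical Spring (approx.; exact equinox/solstice day varies by year): March 20 to June 20
April 21 falls within the Spring window

Spring


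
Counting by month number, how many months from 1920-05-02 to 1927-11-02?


From May 1920 to November 1927
7 years * 12 = 84 months, plus 6 months = 90

90 months


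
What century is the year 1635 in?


Century = (year - 1) // 100 + 1
= (1635 - 1) // 100 + 1
= 1634 // 100 + 1
= 16 + 1

17th century


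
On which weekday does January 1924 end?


January 1924 has 31 days
Anchor: Jan 1, 1924. With p = 1924 - 1 = 1923: (p + p//4 - p//100 + p//400) mod 7 = (1923 + 480 - 19 + 4) mod 7 = 2388 mod 7 = 1 -> Tuesday (Mon=0 ... Sun=6)
January 1 is the anchor itself -> Tuesday
Last day offset: 31 - 1 = 30 days
Weekday index = (1 + 30) mod 7 = 3

Thursday, January 31


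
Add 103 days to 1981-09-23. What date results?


Start: 1981-09-23, add 103 days
September 1981 has 30 days: 30 - 23 = 7 days to September 30 -> 96 left
October 1981 has 31 days -> 65 left
November 1981 has 30 days -> 35 left
December 1981 has 31 days -> 4 left
January 1982: 4 <= 31 -> lands on January 4

Result: 1982-01-04


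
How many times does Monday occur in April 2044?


April 2044 has 30 days
Anchor: Jan 1, 2044. With p = 2044 - 1 = 2043: (p + p//4 - p//100 + p//400) mod 7 = (2043 + 510 - 20 + 5) mod 7 = 2538 mod 7 = 4 -> Friday (Mon=0 ... Sun=6)
Days before April (Jan-Mar): 91; April 1 index = (4 + 91) mod 7 = 4 -> Friday
First Monday is April 4
Mondays: 4, 11, 18, 25

4 Mondays


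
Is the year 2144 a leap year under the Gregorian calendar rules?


Gregorian leap year rule: divisible by 4, but not by 100, unless also by 400.
2144 is divisible by 4 but not 100 -> leap year

Yes


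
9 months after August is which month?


August is month 8
8 + 9 = 17; wrap: 17 - 12 = 5

May


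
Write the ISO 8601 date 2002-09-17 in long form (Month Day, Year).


ISO 2002-09-17 parses as year=2002, month=09, day=17
Month 9 -> September

September 17, 2002


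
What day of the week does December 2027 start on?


Target: December 1, 2027
Anchor: Jan 1, 2027. With p = 2027 - 1 = 2026: (p + p//4 - p//100 + p//400) mod 7 = (2026 + 506 - 20 + 5) mod 7 = 2517 mod 7 = 4 -> Friday (Mon=0 ... Sun=6)
Days before December (Jan-Nov): 334 days
Weekday index = (4 + 334) mod 7 = 2

Wednesday


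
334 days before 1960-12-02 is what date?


Start: 1960-12-02, subtract 334 days
Back 2 days from December 2 reaches November 30, 1960 -> 332 left
November 1960 has 30 days -> back to October 31, 1960 -> 302 left
October 1960 has 31 days -> back to September 30, 1960 -> 271 left
September 1960 has 30 days -> back to August 31, 1960 -> 241 left
August 1960 has 31 days -> back to July 31, 1960 -> 210 left
July 1960 has 31 days -> back to June 30, 1960 -> 179 left
June 1960 has 30 days -> back to May 31, 1960 -> 149 left
May 1960 has 31 days -> back to April 30, 1960 -> 118 left
April 1960 has 30 days -> back to March 31, 1960 -> 88 left
March 1960 has 31 days -> back to February 29, 1960 -> 57 left
February 1960 has 29 days -> back to January 31, 1960 -> 28 left
January 1960: 31 - 28 = 3 -> lands on January 3

Result: 1960-01-03


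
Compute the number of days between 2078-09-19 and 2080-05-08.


From 2078-09-19 to 2080-05-08
2078-09-19: days before September = 31 + 28 + 31 + 30 + 31 + 30 + 31 + 31 = 243 (2078 is not a leap year); day of year = 243 + 19 = 262
2080-05-08: days before May = 31 + 29 + 31 + 30 = 121 (2080 is a leap year); day of year = 121 + 8 = 129
Rest of 2078: 365 - 262 = 103
Full years 2079 (365): 365
Total = 103 + 365 + 129 = 597

597 days


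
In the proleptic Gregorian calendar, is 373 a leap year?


Gregorian leap year rule: divisible by 4, but not by 100, unless also by 400.
373 is not divisible by 4 -> not a leap year

No


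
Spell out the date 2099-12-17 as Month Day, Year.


ISO 2099-12-17 parses as year=2099, month=12, day=17
Month 12 -> December

December 17, 2099


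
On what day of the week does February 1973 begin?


Target: February 1, 1973
Anchor: Jan 1, 1973. With p = 1973 - 1 = 1972: (p + p//4 - p//100 + p//400) mod 7 = (1972 + 493 - 19 + 4) mod 7 = 2450 mod 7 = 0 -> Monday (Mon=0 ... Sun=6)
Days before February (Jan): 31 days
Weekday index = (0 + 31) mod 7 = 3

Thursday


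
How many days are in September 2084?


September 2084

30 days


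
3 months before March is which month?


March is month 3
3 - 3 = 0; wrap: 0 + 12 = 12

December


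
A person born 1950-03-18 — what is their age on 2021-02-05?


Birth: 1950-03-18
Reference: 2021-02-05
Year difference: 2021 - 1950 = 71
Birthday not yet reached in 2021, subtract 1

70 years old


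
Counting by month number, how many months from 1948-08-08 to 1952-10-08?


From August 1948 to October 1952
4 years * 12 = 48 months, plus 2 months = 50

50 months


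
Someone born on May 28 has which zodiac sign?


Date: May 28
Conventional tropical zodiac dates: Gemini from May 21 onward; Cancer starts June 21
May 28 falls within the Gemini range

Gemini


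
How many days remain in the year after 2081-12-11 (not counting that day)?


Day of year: 345 of 365
Remaining = 365 - 345

20 days


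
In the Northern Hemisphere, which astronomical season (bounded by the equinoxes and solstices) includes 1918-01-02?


Date: January 2
Astronomical Winter (approx.; exact equinox/solstice day varies by year): December 21 to March 19
January 2 falls within the Winter window

Winter


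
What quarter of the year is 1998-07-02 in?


Month: July (month 7)
Q1: Jan-Mar, Q2: Apr-Jun, Q3: Jul-Sep, Q4: Oct-Dec

Q3


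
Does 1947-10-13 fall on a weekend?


Anchor: Jan 1, 1947. With p = 1947 - 1 = 1946: (p + p//4 - p//100 + p//400) mod 7 = (1946 + 486 - 19 + 4) mod 7 = 2417 mod 7 = 2 -> Wednesday (Mon=0 ... Sun=6)
Day of year: 286; offset = 285
Weekday index = (2 + 285) mod 7 = 0 -> Monday
Weekend days: Saturday, Sunday

No


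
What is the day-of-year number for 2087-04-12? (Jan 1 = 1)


Date: April 12, 2087
Days in months 1 through 3: 90
Plus 12 days in April

Day of year: 102


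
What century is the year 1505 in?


Century = (year - 1) // 100 + 1
= (1505 - 1) // 100 + 1
= 1504 // 100 + 1
= 15 + 1

16th century


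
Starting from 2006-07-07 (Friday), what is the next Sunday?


Current: Friday
Target: Sunday
Days ahead: 2

Next Sunday: 2006-07-09


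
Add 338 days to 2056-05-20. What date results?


Start: 2056-05-20, add 338 days
May 2056 has 31 days: 31 - 20 = 11 days to May 31 -> 327 left
June 2056 has 30 days -> 297 left
July 2056 has 31 days -> 266 left
August 2056 has 31 days -> 235 left
September 2056 has 30 days -> 205 left
October 2056 has 31 days -> 174 left
November 2056 has 30 days -> 144 left
December 2056 has 31 days -> 113 left
January 2057 has 31 days -> 82 left
February 2057 has 28 days -> 54 left
March 2057 has 31 days -> 23 left
April 2057: 23 <= 30 -> lands on April 23

Result: 2057-04-23


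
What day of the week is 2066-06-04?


Date: June 4, 2066
Anchor: Jan 1, 2066. With p = 2066 - 1 = 2065: (p + p//4 - p//100 + p//400) mod 7 = (2065 + 516 - 20 + 5) mod 7 = 2566 mod 7 = 4 -> Friday (Mon=0 ... Sun=6)
Days before June (Jan-May): 151; offset = 151 + 4 - 1 = 154
Weekday index = (4 + 154) mod 7 = 4

Day of the week: Friday


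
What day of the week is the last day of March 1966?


March 1966 has 31 days
Anchor: Jan 1, 1966. With p = 1966 - 1 = 1965: (p + p//4 - p//100 + p//400) mod 7 = (1965 + 491 - 19 + 4) mod 7 = 2441 mod 7 = 5 -> Saturday (Mon=0 ... Sun=6)
Days before March (Jan-Feb): 59; March 1 index = (5 + 59) mod 7 = 1 -> Tuesday
Last day offset: 31 - 1 = 30 days
Weekday index = (1 + 30) mod 7 = 3

Thursday, March 31


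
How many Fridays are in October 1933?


October 1933 has 31 days
Anchor: Jan 1, 1933. With p = 1933 - 1 = 1932: (p + p//4 - p//100 + p//400) mod 7 = (1932 + 483 - 19 + 4) mod 7 = 2400 mod 7 = 6 -> Sunday (Mon=0 ... Sun=6)
Days before October (Jan-Sep): 273; October 1 index = (6 + 273) mod 7 = 6 -> Sunday
First Friday is October 6
Fridays: 6, 13, 20, 27

4 Fridays


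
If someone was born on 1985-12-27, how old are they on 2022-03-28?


Birth: 1985-12-27
Reference: 2022-03-28
Year difference: 2022 - 1985 = 37
Birthday not yet reached in 2022, subtract 1

36 years old


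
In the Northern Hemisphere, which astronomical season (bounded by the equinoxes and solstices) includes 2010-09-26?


Date: September 26
Astronomical Autumn (approx.; exact equinox/solstice day varies by year): September 22 to December 20
September 26 falls within the Autumn window

Autumn


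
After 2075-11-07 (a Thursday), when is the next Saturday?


Current: Thursday
Target: Saturday
Days ahead: 2

Next Saturday: 2075-11-09


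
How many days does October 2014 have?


October 2014

31 days


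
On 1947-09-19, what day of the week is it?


Date: September 19, 1947
Anchor: Jan 1, 1947. With p = 1947 - 1 = 1946: (p + p//4 - p//100 + p//400) mod 7 = (1946 + 486 - 19 + 4) mod 7 = 2417 mod 7 = 2 -> Wednesday (Mon=0 ... Sun=6)
Days before September (Jan-Aug): 243; offset = 243 + 19 - 1 = 261
Weekday index = (2 + 261) mod 7 = 4

Day of the week: Friday


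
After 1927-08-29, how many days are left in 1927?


Day of year: 241 of 365
Remaining = 365 - 241

124 days


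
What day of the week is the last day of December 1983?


December 1983 has 31 days
Anchor: Jan 1, 1983. With p = 1983 - 1 = 1982: (p + p//4 - p//100 + p//400) mod 7 = (1982 + 495 - 19 + 4) mod 7 = 2462 mod 7 = 5 -> Saturday (Mon=0 ... Sun=6)
Days before December (Jan-Nov): 334; December 1 index = (5 + 334) mod 7 = 3 -> Thursday
Last day offset: 31 - 1 = 30 days
Weekday index = (3 + 30) mod 7 = 5

Saturday, December 31


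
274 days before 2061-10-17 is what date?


Start: 2061-10-17, subtract 274 days
Back 17 days from October 17 reaches September 30, 2061 -> 257 left
September 2061 has 30 days -> back to August 31, 2061 -> 227 left
August 2061 has 31 days -> back to July 31, 2061 -> 196 left
July 2061 has 31 days -> back to June 30, 2061 -> 165 left
June 2061 has 30 days -> back to May 31, 2061 -> 135 left
May 2061 has 31 days -> back to April 30, 2061 -> 104 left
April 2061 has 30 days -> back to March 31, 2061 -> 74 left
March 2061 has 31 days -> back to February 28, 2061 -> 43 left
February 2061 has 28 days -> back to January 31, 2061 -> 15 left
January 2061: 31 - 15 = 16 -> lands on January 16

Result: 2061-01-16


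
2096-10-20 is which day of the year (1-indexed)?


Date: October 20, 2096
Days in months 1 through 9: 274
Plus 20 days in October

Day of year: 294


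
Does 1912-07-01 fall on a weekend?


Anchor: Jan 1, 1912. With p = 1912 - 1 = 1911: (p + p//4 - p//100 + p//400) mod 7 = (1911 + 477 - 19 + 4) mod 7 = 2373 mod 7 = 0 -> Monday (Mon=0 ... Sun=6)
Day of year: 183; offset = 182
Weekday index = (0 + 182) mod 7 = 0 -> Monday
Weekend days: Saturday, Sunday

No


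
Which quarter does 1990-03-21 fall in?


Month: March (month 3)
Q1: Jan-Mar, Q2: Apr-Jun, Q3: Jul-Sep, Q4: Oct-Dec

Q1


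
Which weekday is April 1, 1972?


Target: April 1, 1972
Anchor: Jan 1, 1972. With p = 1972 - 1 = 1971: (p + p//4 - p//100 + p//400) mod 7 = (1971 + 492 - 19 + 4) mod 7 = 2448 mod 7 = 5 -> Saturday (Mon=0 ... Sun=6)
Days before April (Jan-Mar): 91 days
Weekday index = (5 + 91) mod 7 = 5

Saturday


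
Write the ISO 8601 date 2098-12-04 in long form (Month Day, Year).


ISO 2098-12-04 parses as year=2098, month=12, day=04
Month 12 -> December

December 4, 2098


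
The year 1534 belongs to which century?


Century = (year - 1) // 100 + 1
= (1534 - 1) // 100 + 1
= 1533 // 100 + 1
= 15 + 1

16th century


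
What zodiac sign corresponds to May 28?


Date: May 28
Conventional tropical zodiac dates: Gemini from May 21 onward; Cancer starts June 21
May 28 falls within the Gemini range

Gemini


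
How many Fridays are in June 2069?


June 2069 has 30 days
Anchor: Jan 1, 2069. With p = 2069 - 1 = 2068: (p + p//4 - p//100 + p//400) mod 7 = (2068 + 517 - 20 + 5) mod 7 = 2570 mod 7 = 1 -> Tuesday (Mon=0 ... Sun=6)
Days before June (Jan-May): 151; June 1 index = (1 + 151) mod 7 = 5 -> Saturday
First Friday is June 7
Fridays: 7, 14, 21, 28

4 Fridays


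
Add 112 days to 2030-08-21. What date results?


Start: 2030-08-21, add 112 days
August 2030 has 31 days: 31 - 21 = 10 days to August 31 -> 102 left
September 2030 has 30 days -> 72 left
October 2030 has 31 days -> 41 left
November 2030 has 30 days -> 11 left
December 2030: 11 <= 31 -> lands on December 11

Result: 2030-12-11


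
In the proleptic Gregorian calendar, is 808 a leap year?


Gregorian leap year rule: divisible by 4, but not by 100, unless also by 400.
808 is divisible by 4 but not 100 -> leap year

Yes


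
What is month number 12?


Month 12 of 12

December


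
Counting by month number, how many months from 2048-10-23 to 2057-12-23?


From October 2048 to December 2057
9 years * 12 = 108 months, plus 2 months = 110

110 months


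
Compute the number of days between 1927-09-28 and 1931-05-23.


From 1927-09-28 to 1931-05-23
1927-09-28: days before September = 31 + 28 + 31 + 30 + 31 + 30 + 31 + 31 = 243 (1927 is not a leap year); day of year = 243 + 28 = 271
1931-05-23: days before May = 31 + 28 + 31 + 30 = 120 (1931 is not a leap year); day of year = 120 + 23 = 143
Rest of 1927: 365 - 271 = 94
Full years 1928 (366), 1929 (365), 1930 (365): 1096
Total = 94 + 1096 + 143 = 1333

1333 days


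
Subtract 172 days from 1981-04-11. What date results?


Start: 1981-04-11, subtract 172 days
Back 11 days from April 11 reaches March 31, 1981 -> 161 left
March 1981 has 31 days -> back to February 28, 1981 -> 130 left
February 1981 has 28 days -> back to January 31, 1981 -> 102 left
January 1981 has 31 days -> back to December 31, 1980 -> 71 left
December 1980 has 31 days -> back to November 30, 1980 -> 40 left
November 1980 has 30 days -> back to October 31, 1980 -> 10 left
October 1980: 31 - 10 = 21 -> lands on October 21

Result: 1980-10-21


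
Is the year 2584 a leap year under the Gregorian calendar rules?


Gregorian leap year rule: divisible by 4, but not by 100, unless also by 400.
2584 is divisible by 4 but not 100 -> leap year

Yes


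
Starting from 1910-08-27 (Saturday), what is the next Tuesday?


Current: Saturday
Target: Tuesday
Days ahead: 3

Next Tuesday: 1910-08-30


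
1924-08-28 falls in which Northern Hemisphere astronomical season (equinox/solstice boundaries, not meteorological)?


Date: August 28
Astronomical Summer (approx.; exact equinox/solstice day varies by year): June 21 to September 21
August 28 falls within the Summer window

Summer


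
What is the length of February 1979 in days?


February 1979 (leap year: no)

28 days


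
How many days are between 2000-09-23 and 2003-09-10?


From 2000-09-23 to 2003-09-10
2000-09-23: days before September = 31 + 29 + 31 + 30 + 31 + 30 + 31 + 31 = 244 (2000 is a leap year); day of year = 244 + 23 = 267
2003-09-10: days before September = 31 + 28 + 31 + 30 + 31 + 30 + 31 + 31 = 243 (2003 is not a leap year); day of year = 243 + 10 = 253
Rest of 2000: 366 - 267 = 99
Full years 2001 (365), 2002 (365): 730
Total = 99 + 730 + 253 = 1082

1082 days


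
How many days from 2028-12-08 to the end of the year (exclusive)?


Day of year: 343 of 366
Remaining = 366 - 343

23 days


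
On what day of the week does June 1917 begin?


Target: June 1, 1917
Anchor: Jan 1, 1917. With p = 1917 - 1 = 1916: (p + p//4 - p//100 + p//400) mod 7 = (1916 + 479 - 19 + 4) mod 7 = 2380 mod 7 = 0 -> Monday (Mon=0 ... Sun=6)
Days before June (Jan-May): 151 days
Weekday index = (0 + 151) mod 7 = 4

Friday


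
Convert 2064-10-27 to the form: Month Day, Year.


ISO 2064-10-27 parses as year=2064, month=10, day=27
Month 10 -> October

October 27, 2064


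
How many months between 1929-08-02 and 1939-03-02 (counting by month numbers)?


From August 1929 to March 1939
10 years * 12 = 120 months, minus 5 months = 115

115 months


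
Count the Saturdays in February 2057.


February 2057 has 28 days
Anchor: Jan 1, 2057. With p = 2057 - 1 = 2056: (p + p//4 - p//100 + p//400) mod 7 = (2056 + 514 - 20 + 5) mod 7 = 2555 mod 7 = 0 -> Monday (Mon=0 ... Sun=6)
Days before February (Jan): 31; February 1 index = (0 + 31) mod 7 = 3 -> Thursday
First Saturday is February 3
Saturdays: 3, 10, 17, 24

4 Saturdays


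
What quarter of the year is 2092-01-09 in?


Month: January (month 1)
Q1: Jan-Mar, Q2: Apr-Jun, Q3: Jul-Sep, Q4: Oct-Dec

Q1


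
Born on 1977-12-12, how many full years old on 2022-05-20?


Birth: 1977-12-12
Reference: 2022-05-20
Year difference: 2022 - 1977 = 45
Birthday not yet reached in 2022, subtract 1

44 years old


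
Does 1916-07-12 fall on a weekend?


Anchor: Jan 1, 1916. With p = 1916 - 1 = 1915: (p + p//4 - p//100 + p//400) mod 7 = (1915 + 478 - 19 + 4) mod 7 = 2378 mod 7 = 5 -> Saturday (Mon=0 ... Sun=6)
Day of year: 194; offset = 193
Weekday index = (5 + 193) mod 7 = 2 -> Wednesday
Weekend days: Saturday, Sunday

No


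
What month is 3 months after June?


June is month 6
6 + 3 = 9

September


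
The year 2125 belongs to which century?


Century = (year - 1) // 100 + 1
= (2125 - 1) // 100 + 1
= 2124 // 100 + 1
= 21 + 1

22nd century


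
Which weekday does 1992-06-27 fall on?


Date: June 27, 1992
Anchor: Jan 1, 1992. With p = 1992 - 1 = 1991: (p + p//4 - p//100 + p//400) mod 7 = (1991 + 497 - 19 + 4) mod 7 = 2473 mod 7 = 2 -> Wednesday (Mon=0 ... Sun=6)
Days before June (Jan-May): 152; offset = 152 + 27 - 1 = 178
Weekday index = (2 + 178) mod 7 = 5

Day of the week: Saturday


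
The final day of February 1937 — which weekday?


February 1937 has 28 days
Anchor: Jan 1, 1937. With p = 1937 - 1 = 1936: (p + p//4 - p//100 + p//400) mod 7 = (1936 + 484 - 19 + 4) mod 7 = 2405 mod 7 = 4 -> Friday (Mon=0 ... Sun=6)
Days before February (Jan): 31; February 1 index = (4 + 31) mod 7 = 0 -> Monday
Last day offset: 28 - 1 = 27 days
Weekday index = (0 + 27) mod 7 = 6

Sunday, February 28


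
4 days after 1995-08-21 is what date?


Start: 1995-08-21, add 4 days
August 1995 has 31 days; 21 + 4 = 25 stays within August

Result: 1995-08-25


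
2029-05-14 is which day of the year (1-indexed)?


Date: May 14, 2029
Days in months 1 through 4: 120
Plus 14 days in May

Day of year: 134


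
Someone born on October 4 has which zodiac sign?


Date: October 4
Conventional tropical zodiac dates: Libra from September 23 onward; Scorpio starts October 23
October 4 falls within the Libra range

Libra


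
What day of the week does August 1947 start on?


Target: August 1, 1947
Anchor: Jan 1, 1947. With p = 1947 - 1 = 1946: (p + p//4 - p//100 + p//400) mod 7 = (1946 + 486 - 19 + 4) mod 7 = 2417 mod 7 = 2 -> Wednesday (Mon=0 ... Sun=6)
Days before August (Jan-Jul): 212 days
Weekday index = (2 + 212) mod 7 = 4

Friday


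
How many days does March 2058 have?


March 2058

31 days


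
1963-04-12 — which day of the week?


Date: April 12, 1963
Anchor: Jan 1, 1963. With p = 1963 - 1 = 1962: (p + p//4 - p//100 + p//400) mod 7 = (1962 + 490 - 19 + 4) mod 7 = 2437 mod 7 = 1 -> Tuesday (Mon=0 ... Sun=6)
Days before April (Jan-Mar): 90; offset = 90 + 12 - 1 = 101
Weekday index = (1 + 101) mod 7 = 4

Day of the week: Friday


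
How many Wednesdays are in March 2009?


March 2009 has 31 days
Anchor: Jan 1, 2009. With p = 2009 - 1 = 2008: (p + p//4 - p//100 + p//400) mod 7 = (2008 + 502 - 20 + 5) mod 7 = 2495 mod 7 = 3 -> Thursday (Mon=0 ... Sun=6)
Days before March (Jan-Feb): 59; March 1 index = (3 + 59) mod 7 = 6 -> Sunday
First Wednesday is March 4
Wednesdays: 4, 11, 18, 25

4 Wednesdays


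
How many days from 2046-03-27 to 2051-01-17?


From 2046-03-27 to 2051-01-17
2046-03-27: days before March = 31 + 28 = 59 (2046 is not a leap year); day of year = 59 + 27 = 86
2051-01-17: day of year = 17
Rest of 2046: 365 - 86 = 279
Full years 2047 (365), 2048 (366), 2049 (365), 2050 (365): 1461
Total = 279 + 1461 + 17 = 1757

1757 days


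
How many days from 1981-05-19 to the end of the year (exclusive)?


Day of year: 139 of 365
Remaining = 365 - 139

226 days


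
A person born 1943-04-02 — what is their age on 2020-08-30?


Birth: 1943-04-02
Reference: 2020-08-30
Year difference: 2020 - 1943 = 77

77 years old


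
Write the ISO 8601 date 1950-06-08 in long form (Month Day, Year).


ISO 1950-06-08 parses as year=1950, month=06, day=08
Month 6 -> June

June 8, 1950


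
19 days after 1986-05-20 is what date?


Start: 1986-05-20, add 19 days
May 1986 has 31 days: 31 - 20 = 11 days to May 31 -> 8 left
June 1986: 8 <= 30 -> lands on June 8

Result: 1986-06-08


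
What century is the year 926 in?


Century = (year - 1) // 100 + 1
= (926 - 1) // 100 + 1
= 925 // 100 + 1
= 9 + 1

10th century


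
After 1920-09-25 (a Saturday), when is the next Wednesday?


Current: Saturday
Target: Wednesday
Days ahead: 4

Next Wednesday: 1920-09-29


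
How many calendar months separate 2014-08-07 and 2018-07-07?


From August 2014 to July 2018
4 years * 12 = 48 months, minus 1 month = 47

47 months


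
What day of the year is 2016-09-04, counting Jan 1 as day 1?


Date: September 4, 2016
Days in months 1 through 8: 244
Plus 4 days in September

Day of year: 248


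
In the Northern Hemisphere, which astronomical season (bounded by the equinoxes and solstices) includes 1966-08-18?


Date: August 18
Astronomical Summer (approx.; exact equinox/solstice day varies by year): June 21 to September 21
August 18 falls within the Summer window

Summer


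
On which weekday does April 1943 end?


April 1943 has 30 days
Anchor: Jan 1, 1943. With p = 1943 - 1 = 1942: (p + p//4 - p//100 + p//400) mod 7 = (1942 + 485 - 19 + 4) mod 7 = 2412 mod 7 = 4 -> Friday (Mon=0 ... Sun=6)
Days before April (Jan-Mar): 90; April 1 index = (4 + 90) mod 7 = 3 -> Thursday
Last day offset: 30 - 1 = 29 days
Weekday index = (3 + 29) mod 7 = 4

Friday, April 30


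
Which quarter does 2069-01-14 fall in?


Month: January (month 1)
Q1: Jan-Mar, Q2: Apr-Jun, Q3: Jul-Sep, Q4: Oct-Dec

Q1


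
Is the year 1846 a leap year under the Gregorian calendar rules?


Gregorian leap year rule: divisible by 4, but not by 100, unless also by 400.
1846 is not divisible by 4 -> not a leap year

No


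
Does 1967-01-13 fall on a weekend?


Anchor: Jan 1, 1967. With p = 1967 - 1 = 1966: (p + p//4 - p//100 + p//400) mod 7 = (1966 + 491 - 19 + 4) mod 7 = 2442 mod 7 = 6 -> Sunday (Mon=0 ... Sun=6)
Day of year: 13; offset = 12
Weekday index = (6 + 12) mod 7 = 4 -> Friday
Weekend days: Saturday, Sunday

No


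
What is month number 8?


Month 8 of 12

August


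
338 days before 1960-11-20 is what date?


Start: 1960-11-20, subtract 338 days
Back 20 days from November 20 reaches October 31, 1960 -> 318 left
October 1960 has 31 days -> back to September 30, 1960 -> 287 left
September 1960 has 30 days -> back to August 31, 1960 -> 257 left
August 1960 has 31 days -> back to July 31, 1960 -> 226 left
July 1960 has 31 days -> back to June 30, 1960 -> 195 left
June 1960 has 30 days -> back to May 31, 1960 -> 165 left
May 1960 has 31 days -> back to April 30, 1960 -> 134 left
April 1960 has 30 days -> back to March 31, 1960 -> 104 left
March 1960 has 31 days -> back to February 29, 1960 -> 73 left
February 1960 has 29 days -> back to January 31, 1960 -> 44 left
January 1960 has 31 days -> back to December 31, 1959 -> 13 left
December 1959: 31 - 13 = 18 -> lands on December 18

Result: 1959-12-18


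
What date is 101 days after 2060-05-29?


Start: 2060-05-29, add 101 days
May 2060 has 31 days: 31 - 29 = 2 days to May 31 -> 99 left
June 2060 has 30 days -> 69 left
July 2060 has 31 days -> 38 left
August 2060 has 31 days -> 7 left
September 2060: 7 <= 30 -> lands on September 7

Result: 2060-09-07


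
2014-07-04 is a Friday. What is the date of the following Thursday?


Current: Friday
Target: Thursday
Days ahead: 6

Next Thursday: 2014-07-10


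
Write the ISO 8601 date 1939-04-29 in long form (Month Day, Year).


ISO 1939-04-29 parses as year=1939, month=04, day=29
Month 4 -> April

April 29, 1939


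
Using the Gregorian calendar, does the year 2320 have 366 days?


Gregorian leap year rule: divisible by 4, but not by 100, unless also by 400.
2320 is divisible by 4 but not 100 -> leap year

Yes


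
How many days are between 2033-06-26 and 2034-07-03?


From 2033-06-26 to 2034-07-03
2033-06-26: days before June = 31 + 28 + 31 + 30 + 31 = 151 (2033 is not a leap year); day of year = 151 + 26 = 177
2034-07-03: days before July = 31 + 28 + 31 + 30 + 31 + 30 = 181 (2034 is not a leap year); day of year = 181 + 3 = 184
Rest of 2033: 365 - 177 = 188
Total = 188 + 184 = 372

372 days


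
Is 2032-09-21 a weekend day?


Anchor: Jan 1, 2032. With p = 2032 - 1 = 2031: (p + p//4 - p//100 + p//400) mod 7 = (2031 + 507 - 20 + 5) mod 7 = 2523 mod 7 = 3 -> Thursday (Mon=0 ... Sun=6)
Day of year: 265; offset = 264
Weekday index = (3 + 264) mod 7 = 1 -> Tuesday
Weekend days: Saturday, Sunday

No


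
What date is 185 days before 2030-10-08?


Start: 2030-10-08, subtract 185 days
Back 8 days from October 8 reaches September 30, 2030 -> 177 left
September 2030 has 30 days -> back to August 31, 2030 -> 147 left
August 2030 has 31 days -> back to July 31, 2030 -> 116 left
July 2030 has 31 days -> back to June 30, 2030 -> 85 left
June 2030 has 30 days -> back to May 31, 2030 -> 55 left
May 2030 has 31 days -> back to April 30, 2030 -> 24 left
April 2030: 30 - 24 = 6 -> lands on April 6

Result: 2030-04-06


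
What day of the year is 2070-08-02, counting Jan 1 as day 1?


Date: August 2, 2070
Days in months 1 through 7: 212
Plus 2 days in August

Day of year: 214


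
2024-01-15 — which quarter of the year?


Month: January (month 1)
Q1: Jan-Mar, Q2: Apr-Jun, Q3: Jul-Sep, Q4: Oct-Dec

Q1


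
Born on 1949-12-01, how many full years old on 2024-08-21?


Birth: 1949-12-01
Reference: 2024-08-21
Year difference: 2024 - 1949 = 75
Birthday not yet reached in 2024, subtract 1

74 years old


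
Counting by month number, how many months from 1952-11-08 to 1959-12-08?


From November 1952 to December 1959
7 years * 12 = 84 months, plus 1 month = 85

85 months


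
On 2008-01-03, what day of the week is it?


Date: January 3, 2008
Anchor: Jan 1, 2008. With p = 2008 - 1 = 2007: (p + p//4 - p//100 + p//400) mod 7 = (2007 + 501 - 20 + 5) mod 7 = 2493 mod 7 = 1 -> Tuesday (Mon=0 ... Sun=6)
Days into year = 3 - 1 = 2
Weekday index = (1 + 2) mod 7 = 3

Day of the week: Thursday


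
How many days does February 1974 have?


February 1974 (leap year: no)

28 days


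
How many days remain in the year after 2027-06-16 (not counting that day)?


Day of year: 167 of 365
Remaining = 365 - 167

198 days


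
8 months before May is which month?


May is month 5
5 - 8 = -3; wrap: -3 + 12 = 9

September


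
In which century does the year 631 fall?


Century = (year - 1) // 100 + 1
= (631 - 1) // 100 + 1
= 630 // 100 + 1
= 6 + 1

7th century


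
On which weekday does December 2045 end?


December 2045 has 31 days
Anchor: Jan 1, 2045. With p = 2045 - 1 = 2044: (p + p//4 - p//100 + p//400) mod 7 = (2044 + 511 - 20 + 5) mod 7 = 2540 mod 7 = 6 -> Sunday (Mon=0 ... Sun=6)
Days before December (Jan-Nov): 334; December 1 index = (6 + 334) mod 7 = 4 -> Friday
Last day offset: 31 - 1 = 30 days
Weekday index = (4 + 30) mod 7 = 6

Sunday, December 31


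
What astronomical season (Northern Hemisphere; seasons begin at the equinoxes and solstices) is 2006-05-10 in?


Date: May 10
Astronomical Spring (approx.; exact equinox/solstice day varies by year): March 20 to June 20
May 10 falls within the Spring window

Spring


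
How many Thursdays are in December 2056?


December 2056 has 31 days
Anchor: Jan 1, 2056. With p = 2056 - 1 = 2055: (p + p//4 - p//100 + p//400) mod 7 = (2055 + 513 - 20 + 5) mod 7 = 2553 mod 7 = 5 -> Saturday (Mon=0 ... Sun=6)
Days before December (Jan-Nov): 335; December 1 index = (5 + 335) mod 7 = 4 -> Friday
First Thursday is December 7
Thursdays: 7, 14, 21, 28

4 Thursdays


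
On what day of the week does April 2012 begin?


Target: April 1, 2012
Anchor: Jan 1, 2012. With p = 2012 - 1 = 2011: (p + p//4 - p//100 + p//400) mod 7 = (2011 + 502 - 20 + 5) mod 7 = 2498 mod 7 = 6 -> Sunday (Mon=0 ... Sun=6)
Days before April (Jan-Mar): 91 days
Weekday index = (6 + 91) mod 7 = 6

Sunday


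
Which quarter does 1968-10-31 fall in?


Month: October (month 10)
Q1: Jan-Mar, Q2: Apr-Jun, Q3: Jul-Sep, Q4: Oct-Dec

Q4


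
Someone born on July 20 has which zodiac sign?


Date: July 20
Conventional tropical zodiac dates: Cancer from June 21 onward; Leo starts July 23
July 20 falls within the Cancer range

Cancer


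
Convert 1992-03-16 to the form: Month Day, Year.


ISO 1992-03-16 parses as year=1992, month=03, day=16
Month 3 -> March

March 16, 1992


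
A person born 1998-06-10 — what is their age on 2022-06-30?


Birth: 1998-06-10
Reference: 2022-06-30
Year difference: 2022 - 1998 = 24

24 years old


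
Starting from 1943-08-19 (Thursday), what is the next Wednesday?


Current: Thursday
Target: Wednesday
Days ahead: 6

Next Wednesday: 1943-08-25


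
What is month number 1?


Month 1 of 12

January


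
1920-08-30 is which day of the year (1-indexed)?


Date: August 30, 1920
Days in months 1 through 7: 213
Plus 30 days in August

Day of year: 243


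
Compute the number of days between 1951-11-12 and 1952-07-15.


From 1951-11-12 to 1952-07-15
1951-11-12: days before November = 31 + 28 + 31 + 30 + 31 + 30 + 31 + 31 + 30 + 31 = 304 (1951 is not a leap year); day of year = 304 + 12 = 316
1952-07-15: days before July = 31 + 29 + 31 + 30 + 31 + 30 = 182 (1952 is a leap year); day of year = 182 + 15 = 197
Rest of 1951: 365 - 316 = 49
Total = 49 + 197 = 246

246 days


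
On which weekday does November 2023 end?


November 2023 has 30 days
Anchor: Jan 1, 2023. With p = 2023 - 1 = 2022: (p + p//4 - p//100 + p//400) mod 7 = (2022 + 505 - 20 + 5) mod 7 = 2512 mod 7 = 6 -> Sunday (Mon=0 ... Sun=6)
Days before November (Jan-Oct): 304; November 1 index = (6 + 304) mod 7 = 2 -> Wednesday
Last day offset: 30 - 1 = 29 days
Weekday index = (2 + 29) mod 7 = 3

Thursday, November 30


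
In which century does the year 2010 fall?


Century = (year - 1) // 100 + 1
= (2010 - 1) // 100 + 1
= 2009 // 100 + 1
= 20 + 1

21st century


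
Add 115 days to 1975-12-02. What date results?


Start: 1975-12-02, add 115 days
December 1975 has 31 days: 31 - 2 = 29 days to December 31 -> 86 left
January 1976 has 31 days -> 55 left
February 1976 has 29 days -> 26 left
March 1976: 26 <= 31 -> lands on March 26

Result: 1976-03-26


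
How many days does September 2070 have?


September 2070

30 days


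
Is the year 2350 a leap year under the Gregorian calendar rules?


Gregorian leap year rule: divisible by 4, but not by 100, unless also by 400.
2350 is not divisible by 4 -> not a leap year

No


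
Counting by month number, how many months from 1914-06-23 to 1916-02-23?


From June 1914 to February 1916
2 years * 12 = 24 months, minus 4 months = 20

20 months


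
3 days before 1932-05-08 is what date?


Start: 1932-05-08, subtract 3 days
8 - 3 = 5 stays within May 1932

Result: 1932-05-05


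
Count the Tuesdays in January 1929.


January 1929 has 31 days
Anchor: Jan 1, 1929. With p = 1929 - 1 = 1928: (p + p//4 - p//100 + p//400) mod 7 = (1928 + 482 - 19 + 4) mod 7 = 2395 mod 7 = 1 -> Tuesday (Mon=0 ... Sun=6)
January 1 is the anchor itself -> Tuesday
First Tuesday is January 1
Tuesdays: 1, 8, 15, 22, 29

5 Tuesdays


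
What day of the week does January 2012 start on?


Target: January 1, 2012
Anchor: Jan 1, 2012. With p = 2012 - 1 = 2011: (p + p//4 - p//100 + p//400) mod 7 = (2011 + 502 - 20 + 5) mod 7 = 2498 mod 7 = 6 -> Sunday (Mon=0 ... Sun=6)
Offset from anchor: 0 days
Weekday index = (6 + 0) mod 7 = 6

Sunday


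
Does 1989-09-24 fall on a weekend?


Anchor: Jan 1, 1989. With p = 1989 - 1 = 1988: (p + p//4 - p//100 + p//400) mod 7 = (1988 + 497 - 19 + 4) mod 7 = 2470 mod 7 = 6 -> Sunday (Mon=0 ... Sun=6)
Day of year: 267; offset = 266
Weekday index = (6 + 266) mod 7 = 6 -> Sunday
Weekend days: Saturday, Sunday

Yes


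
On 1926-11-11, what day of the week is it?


Date: November 11, 1926
Anchor: Jan 1, 1926. With p = 1926 - 1 = 1925: (p + p//4 - p//100 + p//400) mod 7 = (1925 + 481 - 19 + 4) mod 7 = 2391 mod 7 = 4 -> Friday (Mon=0 ... Sun=6)
Days before November (Jan-Oct): 304; offset = 304 + 11 - 1 = 314
Weekday index = (4 + 314) mod 7 = 3

Day of the week: Thursday


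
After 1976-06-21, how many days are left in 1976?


Day of year: 173 of 366
Remaining = 366 - 173

193 days


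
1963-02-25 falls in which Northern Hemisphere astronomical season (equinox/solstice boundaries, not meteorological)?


Date: February 25
Astronomical Winter (approx.; exact equinox/solstice day varies by year): December 21 to March 19
February 25 falls within the Winter window

Winter


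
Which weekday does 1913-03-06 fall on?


Date: March 6, 1913
Anchor: Jan 1, 1913. With p = 1913 - 1 = 1912: (p + p//4 - p//100 + p//400) mod 7 = (1912 + 478 - 19 + 4) mod 7 = 2375 mod 7 = 2 -> Wednesday (Mon=0 ... Sun=6)
Days before March (Jan-Feb): 59; offset = 59 + 6 - 1 = 64
Weekday index = (2 + 64) mod 7 = 3

Day of the week: Thursday
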